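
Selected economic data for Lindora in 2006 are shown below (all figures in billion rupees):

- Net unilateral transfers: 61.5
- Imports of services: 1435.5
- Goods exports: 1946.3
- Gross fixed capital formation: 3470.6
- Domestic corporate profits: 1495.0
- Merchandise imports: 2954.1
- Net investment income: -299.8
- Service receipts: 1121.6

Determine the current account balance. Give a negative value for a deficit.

Goods balance = 1946.3 - 2954.1 = -1007.8
Services balance = 1121.6 - 1435.5 = -313.9
Trade balance (goods + services) = -1007.8 + (-313.9) = -1321.7
Net primary income = -299.8
Net secondary income = 61.5
Current account = -1321.7 + (-299.8) + 61.5 = -1560.0

-1560.0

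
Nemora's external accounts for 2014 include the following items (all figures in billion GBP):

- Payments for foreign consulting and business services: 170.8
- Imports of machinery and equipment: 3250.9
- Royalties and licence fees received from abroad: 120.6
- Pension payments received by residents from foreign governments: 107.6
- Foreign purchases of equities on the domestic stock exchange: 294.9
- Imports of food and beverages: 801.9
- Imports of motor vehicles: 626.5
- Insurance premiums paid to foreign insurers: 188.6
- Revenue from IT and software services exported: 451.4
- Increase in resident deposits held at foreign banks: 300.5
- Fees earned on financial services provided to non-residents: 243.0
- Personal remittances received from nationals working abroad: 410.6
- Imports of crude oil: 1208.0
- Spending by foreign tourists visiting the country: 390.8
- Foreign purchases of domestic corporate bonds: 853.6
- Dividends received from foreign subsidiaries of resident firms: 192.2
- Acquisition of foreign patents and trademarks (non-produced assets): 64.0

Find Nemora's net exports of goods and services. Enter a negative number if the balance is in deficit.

Goods: -1208.0 - 626.5 - 801.9 - 3250.9 = -5887.3
Services: 243.0 + 451.4 + 120.6 - 170.8 + 390.8 - 188.6 = 846.4
Trade balance = -5887.3 + 846.4 = -5040.9
(Excluded from the trade balance — secondary income: pension payments received by residents from foreign governments 107.6, personal remittances received from nationals working abroad 410.6; financial account: foreign purchases of equities on the domestic stock exchange 294.9, increase in resident deposits held at foreign banks 300.5, foreign purchases of domestic corporate bonds 853.6; primary income: dividends received from foreign subsidiaries of resident firms 192.2; capital account: acquisition of foreign patents and trademarks (non-produced assets) 64.0.)

-5040.9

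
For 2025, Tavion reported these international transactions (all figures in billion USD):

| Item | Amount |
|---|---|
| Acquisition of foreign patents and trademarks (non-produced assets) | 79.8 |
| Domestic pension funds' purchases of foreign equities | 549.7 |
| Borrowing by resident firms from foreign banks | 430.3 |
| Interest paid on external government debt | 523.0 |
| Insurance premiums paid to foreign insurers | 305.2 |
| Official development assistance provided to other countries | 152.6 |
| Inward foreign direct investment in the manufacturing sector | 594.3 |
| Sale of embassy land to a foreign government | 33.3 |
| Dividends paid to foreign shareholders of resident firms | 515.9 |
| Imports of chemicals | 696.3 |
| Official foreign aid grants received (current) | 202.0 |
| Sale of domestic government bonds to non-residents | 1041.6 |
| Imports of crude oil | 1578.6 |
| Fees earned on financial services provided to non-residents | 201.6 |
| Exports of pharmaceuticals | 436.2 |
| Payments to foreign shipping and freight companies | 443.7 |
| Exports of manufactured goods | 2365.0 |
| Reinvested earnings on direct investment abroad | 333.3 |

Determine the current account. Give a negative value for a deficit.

-677.2

Goods: 436.2 + 2365.0 - 1578.6 - 696.3 = 526.3
Services: -305.2 - 443.7 + 201.6 = -547.3
Primary income: 333.3 - 515.9 - 523.0 = -705.6
Secondary income: 202.0 - 152.6 = 49.4
Current account = 526.3 + (-547.3) + (-705.6) + 49.4 = -677.2
(Excluded from the current account — capital account: acquisition of foreign patents and trademarks (non-produced assets) 79.8, sale of embassy land to a foreign government 33.3; financial account: domestic pension funds' purchases of foreign equities 549.7, borrowing by resident firms from foreign banks 430.3, inward foreign direct investment in the manufacturing sector 594.3, sale of domestic government bonds to non-residents 1041.6.)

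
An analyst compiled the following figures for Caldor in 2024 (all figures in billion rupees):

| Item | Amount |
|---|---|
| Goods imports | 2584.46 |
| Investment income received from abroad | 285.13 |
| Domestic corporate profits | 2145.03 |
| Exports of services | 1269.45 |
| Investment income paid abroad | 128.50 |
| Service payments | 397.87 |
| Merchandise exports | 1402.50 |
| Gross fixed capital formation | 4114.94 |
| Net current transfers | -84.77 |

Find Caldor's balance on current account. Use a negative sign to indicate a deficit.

-238.52

Goods balance = 1402.50 - 2584.46 = -1181.96
Services balance = 1269.45 - 397.87 = 871.58
Trade balance (goods + services) = -1181.96 + 871.58 = -310.38
Net primary income = 285.13 - 128.50 = 156.63
Net secondary income = -84.77
Current account = -310.38 + 156.63 + (-84.77) = -238.52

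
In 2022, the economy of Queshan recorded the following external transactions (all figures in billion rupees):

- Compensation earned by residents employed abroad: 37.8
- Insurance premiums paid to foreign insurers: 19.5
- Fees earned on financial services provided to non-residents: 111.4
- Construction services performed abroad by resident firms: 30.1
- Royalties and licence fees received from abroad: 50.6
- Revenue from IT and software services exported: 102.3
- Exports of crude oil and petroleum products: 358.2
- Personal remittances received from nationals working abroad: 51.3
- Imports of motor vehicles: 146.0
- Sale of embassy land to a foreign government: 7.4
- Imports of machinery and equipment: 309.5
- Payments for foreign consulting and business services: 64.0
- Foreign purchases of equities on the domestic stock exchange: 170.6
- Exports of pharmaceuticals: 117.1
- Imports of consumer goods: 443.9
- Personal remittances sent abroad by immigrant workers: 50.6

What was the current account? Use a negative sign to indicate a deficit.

-174.7

Goods: 358.2 - 309.5 + 117.1 - 146.0 - 443.9 = -424.1
Services: 30.1 + 111.4 + 50.6 + 102.3 - 19.5 - 64.0 = 210.9
Primary income: 37.8
Secondary income: 51.3 - 50.6 = 0.7
Current account = (-424.1) + 210.9 + 37.8 + 0.7 = -174.7
(Excluded from the current account — capital account: sale of embassy land to a foreign government 7.4; financial account: foreign purchases of equities on the domestic stock exchange 170.6.)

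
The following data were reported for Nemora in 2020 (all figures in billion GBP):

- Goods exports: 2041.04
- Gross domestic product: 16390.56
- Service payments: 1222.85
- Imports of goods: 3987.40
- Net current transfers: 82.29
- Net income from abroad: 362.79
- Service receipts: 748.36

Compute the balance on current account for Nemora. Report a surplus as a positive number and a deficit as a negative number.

Goods balance = 2041.04 - 3987.40 = -1946.36
Services balance = 748.36 - 1222.85 = -474.49
Trade balance (goods + services) = -1946.36 + (-474.49) = -2420.85
Net primary income = 362.79
Net secondary income = 82.29
Current account = -2420.85 + 362.79 + 82.29 = -1975.77

-1975.77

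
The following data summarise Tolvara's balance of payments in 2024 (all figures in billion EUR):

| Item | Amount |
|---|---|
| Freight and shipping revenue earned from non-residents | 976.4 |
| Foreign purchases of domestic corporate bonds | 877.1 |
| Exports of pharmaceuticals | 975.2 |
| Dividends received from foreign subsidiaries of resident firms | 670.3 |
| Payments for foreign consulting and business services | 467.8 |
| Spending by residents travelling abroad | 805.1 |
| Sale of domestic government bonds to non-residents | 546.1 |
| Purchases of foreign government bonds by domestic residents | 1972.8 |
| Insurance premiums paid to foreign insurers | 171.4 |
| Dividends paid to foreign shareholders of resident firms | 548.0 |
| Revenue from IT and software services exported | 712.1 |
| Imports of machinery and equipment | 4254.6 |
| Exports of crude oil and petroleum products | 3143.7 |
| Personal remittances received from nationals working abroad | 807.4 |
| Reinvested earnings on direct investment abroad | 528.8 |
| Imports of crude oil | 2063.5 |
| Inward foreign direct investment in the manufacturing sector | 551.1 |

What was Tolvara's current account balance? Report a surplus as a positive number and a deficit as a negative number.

-496.5

Goods: -4254.6 - 2063.5 + 3143.7 + 975.2 = -2199.2
Services: -171.4 - 467.8 - 805.1 + 976.4 + 712.1 = 244.2
Primary income: 528.8 - 548.0 + 670.3 = 651.1
Secondary income: 807.4
Current account = (-2199.2) + 244.2 + 651.1 + 807.4 = -496.5
(Excluded from the current account — financial account: foreign purchases of domestic corporate bonds 877.1, sale of domestic government bonds to non-residents 546.1, purchases of foreign government bonds by domestic residents 1972.8, inward foreign direct investment in the manufacturing sector 551.1.)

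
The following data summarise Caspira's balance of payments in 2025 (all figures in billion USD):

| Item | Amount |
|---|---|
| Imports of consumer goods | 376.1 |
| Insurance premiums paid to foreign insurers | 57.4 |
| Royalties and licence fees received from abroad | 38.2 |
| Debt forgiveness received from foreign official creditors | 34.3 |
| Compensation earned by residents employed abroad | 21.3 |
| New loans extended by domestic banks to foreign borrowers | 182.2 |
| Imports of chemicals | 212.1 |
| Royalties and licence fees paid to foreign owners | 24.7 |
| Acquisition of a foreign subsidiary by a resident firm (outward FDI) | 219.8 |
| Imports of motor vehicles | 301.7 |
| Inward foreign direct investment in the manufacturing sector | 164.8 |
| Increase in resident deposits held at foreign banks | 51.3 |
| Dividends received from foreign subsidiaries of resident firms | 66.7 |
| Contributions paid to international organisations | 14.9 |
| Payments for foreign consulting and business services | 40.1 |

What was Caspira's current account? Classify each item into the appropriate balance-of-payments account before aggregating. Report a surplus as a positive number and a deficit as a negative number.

-900.8

Goods: -212.1 - 376.1 - 301.7 = -889.9
Services: -24.7 + 38.2 - 40.1 - 57.4 = -84.0
Primary income: 21.3 + 66.7 = 88.0
Secondary income: -14.9
Current account = (-889.9) + (-84.0) + 88.0 + (-14.9) = -900.8
(Excluded from the current account — capital account: debt forgiveness received from foreign official creditors 34.3; financial account: new loans extended by domestic banks to foreign borrowers 182.2, acquisition of a foreign subsidiary by a resident firm (outward FDI) 219.8, inward foreign direct investment in the manufacturing sector 164.8, increase in resident deposits held at foreign banks 51.3.)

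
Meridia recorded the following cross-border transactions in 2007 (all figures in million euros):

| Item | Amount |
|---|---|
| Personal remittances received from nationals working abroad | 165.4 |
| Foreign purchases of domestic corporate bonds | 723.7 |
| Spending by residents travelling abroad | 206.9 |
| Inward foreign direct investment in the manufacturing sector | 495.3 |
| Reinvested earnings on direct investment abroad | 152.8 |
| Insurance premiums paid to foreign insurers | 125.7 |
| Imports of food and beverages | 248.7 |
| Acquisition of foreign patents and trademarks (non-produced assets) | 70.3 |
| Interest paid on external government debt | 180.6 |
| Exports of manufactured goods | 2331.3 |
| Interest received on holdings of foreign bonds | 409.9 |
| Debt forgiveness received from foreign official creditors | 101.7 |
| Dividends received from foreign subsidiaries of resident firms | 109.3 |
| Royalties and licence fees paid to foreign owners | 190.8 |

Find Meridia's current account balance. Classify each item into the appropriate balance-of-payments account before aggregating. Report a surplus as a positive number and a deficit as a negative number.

2216.0

Goods: -248.7 + 2331.3 = 2082.6
Services: -206.9 - 125.7 - 190.8 = -523.4
Primary income: -180.6 + 409.9 + 109.3 + 152.8 = 491.4
Secondary income: 165.4
Current account = 2082.6 + (-523.4) + 491.4 + 165.4 = 2216.0
(Excluded from the current account — financial account: foreign purchases of domestic corporate bonds 723.7, inward foreign direct investment in the manufacturing sector 495.3; capital account: acquisition of foreign patents and trademarks (non-produced assets) 70.3, debt forgiveness received from foreign official creditors 101.7.)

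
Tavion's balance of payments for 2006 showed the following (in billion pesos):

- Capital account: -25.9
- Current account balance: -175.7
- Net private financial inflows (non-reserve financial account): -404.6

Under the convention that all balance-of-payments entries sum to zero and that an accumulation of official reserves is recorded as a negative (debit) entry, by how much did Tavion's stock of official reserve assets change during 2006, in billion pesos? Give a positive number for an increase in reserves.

-606.2

Official reserve transactions balance = -((-175.7) + (-25.9) + (-404.6)) = 606.2
An accumulation of reserves is recorded as a debit (negative entry), so the change in the stock of reserves is the negative of that balance.
Change in official reserves = -(606.2) = -606.2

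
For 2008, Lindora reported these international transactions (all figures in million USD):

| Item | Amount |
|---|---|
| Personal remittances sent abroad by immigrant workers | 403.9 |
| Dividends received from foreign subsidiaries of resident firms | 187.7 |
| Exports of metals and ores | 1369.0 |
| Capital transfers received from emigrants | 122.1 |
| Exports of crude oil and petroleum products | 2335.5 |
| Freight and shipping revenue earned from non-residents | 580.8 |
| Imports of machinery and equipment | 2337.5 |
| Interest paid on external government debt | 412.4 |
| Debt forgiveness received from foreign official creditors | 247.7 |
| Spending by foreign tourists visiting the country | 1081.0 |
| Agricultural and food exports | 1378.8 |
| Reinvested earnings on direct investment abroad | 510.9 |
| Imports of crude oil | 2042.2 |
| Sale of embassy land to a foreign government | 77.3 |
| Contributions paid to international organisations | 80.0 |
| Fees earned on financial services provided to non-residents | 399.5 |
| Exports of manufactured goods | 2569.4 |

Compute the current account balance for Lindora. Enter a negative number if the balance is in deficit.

Goods: -2042.2 + 2569.4 + 2335.5 + 1369.0 - 2337.5 + 1378.8 = 3273.0
Services: 1081.0 + 399.5 + 580.8 = 2061.3
Primary income: 510.9 + 187.7 - 412.4 = 286.2
Secondary income: -403.9 - 80.0 = -483.9
Current account = 3273.0 + 2061.3 + 286.2 + (-483.9) = 5136.6
(Excluded from the current account — capital account: capital transfers received from emigrants 122.1, debt forgiveness received from foreign official creditors 247.7, sale of embassy land to a foreign government 77.3.)

5136.6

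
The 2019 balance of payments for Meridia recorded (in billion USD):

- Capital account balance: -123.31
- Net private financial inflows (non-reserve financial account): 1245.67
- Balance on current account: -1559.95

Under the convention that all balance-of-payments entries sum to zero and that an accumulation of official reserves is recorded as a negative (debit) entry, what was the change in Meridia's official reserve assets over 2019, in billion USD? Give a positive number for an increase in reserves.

-437.59

Official reserve transactions balance = -((-1559.95) + (-123.31) + 1245.67) = 437.59
An accumulation of reserves is recorded as a debit (negative entry), so the change in the stock of reserves is the negative of that balance.
Change in official reserves = -(437.59) = -437.59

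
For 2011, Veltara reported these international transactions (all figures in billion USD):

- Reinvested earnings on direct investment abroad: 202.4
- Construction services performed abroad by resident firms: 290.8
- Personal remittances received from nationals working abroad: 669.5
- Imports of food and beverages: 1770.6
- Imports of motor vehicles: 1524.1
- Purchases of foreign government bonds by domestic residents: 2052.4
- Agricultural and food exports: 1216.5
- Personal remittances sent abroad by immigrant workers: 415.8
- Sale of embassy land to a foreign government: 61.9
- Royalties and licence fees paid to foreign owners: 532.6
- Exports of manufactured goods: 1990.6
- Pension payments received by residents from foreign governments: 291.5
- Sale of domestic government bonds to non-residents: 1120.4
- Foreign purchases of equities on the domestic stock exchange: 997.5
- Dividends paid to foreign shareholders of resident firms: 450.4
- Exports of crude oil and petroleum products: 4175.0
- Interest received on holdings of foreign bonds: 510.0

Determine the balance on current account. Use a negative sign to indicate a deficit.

4652.8

Goods: 4175.0 + 1216.5 - 1770.6 + 1990.6 - 1524.1 = 4087.4
Services: 290.8 - 532.6 = -241.8
Primary income: 202.4 + 510.0 - 450.4 = 262.0
Secondary income: 669.5 + 291.5 - 415.8 = 545.2
Current account = 4087.4 + (-241.8) + 262.0 + 545.2 = 4652.8
(Excluded from the current account — financial account: purchases of foreign government bonds by domestic residents 2052.4, sale of domestic government bonds to non-residents 1120.4, foreign purchases of equities on the domestic stock exchange 997.5; capital account: sale of embassy land to a foreign government 61.9.)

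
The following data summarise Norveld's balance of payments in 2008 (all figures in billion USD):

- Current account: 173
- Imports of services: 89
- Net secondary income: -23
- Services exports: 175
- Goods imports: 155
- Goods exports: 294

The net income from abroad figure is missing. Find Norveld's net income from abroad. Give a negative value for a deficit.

-29

Current account = goods balance + services balance + net primary income + net secondary income
Sum of the known components = 202
Net income from abroad = CA - (known components) = 173 - 202 = -29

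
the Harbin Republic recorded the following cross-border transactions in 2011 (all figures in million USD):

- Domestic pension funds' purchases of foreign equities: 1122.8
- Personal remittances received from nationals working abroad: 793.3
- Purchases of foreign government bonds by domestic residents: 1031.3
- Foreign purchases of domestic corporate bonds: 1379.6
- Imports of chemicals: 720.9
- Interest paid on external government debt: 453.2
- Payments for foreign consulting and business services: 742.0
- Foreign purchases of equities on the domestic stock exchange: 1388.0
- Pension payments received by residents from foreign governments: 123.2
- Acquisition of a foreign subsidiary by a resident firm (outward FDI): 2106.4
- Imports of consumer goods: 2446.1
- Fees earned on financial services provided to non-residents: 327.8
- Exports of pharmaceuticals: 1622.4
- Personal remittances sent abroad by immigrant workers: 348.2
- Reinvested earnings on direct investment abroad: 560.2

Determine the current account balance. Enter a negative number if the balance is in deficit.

Goods: -2446.1 + 1622.4 - 720.9 = -1544.6
Services: -742.0 + 327.8 = -414.2
Primary income: -453.2 + 560.2 = 107.0
Secondary income: 123.2 - 348.2 + 793.3 = 568.3
Current account = (-1544.6) + (-414.2) + 107.0 + 568.3 = -1283.5
(Excluded from the current account — financial account: domestic pension funds' purchases of foreign equities 1122.8, purchases of foreign government bonds by domestic residents 1031.3, foreign purchases of domestic corporate bonds 1379.6, foreign purchases of equities on the domestic stock exchange 1388.0, acquisition of a foreign subsidiary by a resident firm (outward FDI) 2106.4.)

-1283.5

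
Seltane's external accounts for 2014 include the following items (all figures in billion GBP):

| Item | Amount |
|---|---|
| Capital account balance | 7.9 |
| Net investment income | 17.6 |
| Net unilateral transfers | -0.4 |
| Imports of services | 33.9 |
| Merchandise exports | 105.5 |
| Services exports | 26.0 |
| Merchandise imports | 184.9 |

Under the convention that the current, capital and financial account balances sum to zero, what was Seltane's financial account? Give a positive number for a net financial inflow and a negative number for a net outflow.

62.2

Goods balance = 105.5 - 184.9 = -79.4
Services balance = 26.0 - 33.9 = -7.9
Trade balance (goods + services) = -79.4 + (-7.9) = -87.3
Net primary income = 17.6
Net secondary income = -0.4
Current account = -87.3 + 17.6 + (-0.4) = -70.1
Financial account = -(-70.1 + 7.9) = 62.2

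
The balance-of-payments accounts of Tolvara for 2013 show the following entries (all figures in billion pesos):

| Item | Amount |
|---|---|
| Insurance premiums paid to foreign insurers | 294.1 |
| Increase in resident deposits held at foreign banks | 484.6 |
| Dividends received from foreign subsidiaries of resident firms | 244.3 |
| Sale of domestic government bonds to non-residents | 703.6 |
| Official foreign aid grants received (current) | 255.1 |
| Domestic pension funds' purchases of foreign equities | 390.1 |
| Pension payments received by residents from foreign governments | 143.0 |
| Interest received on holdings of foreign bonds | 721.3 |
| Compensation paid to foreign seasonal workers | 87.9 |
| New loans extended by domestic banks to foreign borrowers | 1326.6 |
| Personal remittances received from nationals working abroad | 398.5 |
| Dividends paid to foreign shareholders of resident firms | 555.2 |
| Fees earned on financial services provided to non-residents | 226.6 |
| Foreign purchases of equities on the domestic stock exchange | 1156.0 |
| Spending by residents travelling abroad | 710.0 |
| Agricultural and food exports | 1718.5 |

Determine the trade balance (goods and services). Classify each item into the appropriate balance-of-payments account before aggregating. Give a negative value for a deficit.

Goods: 1718.5
Services: 226.6 - 294.1 - 710.0 = -777.5
Trade balance = 1718.5 + (-777.5) = 941.0
(Excluded from the trade balance — financial account: increase in resident deposits held at foreign banks 484.6, sale of domestic government bonds to non-residents 703.6, domestic pension funds' purchases of foreign equities 390.1, new loans extended by domestic banks to foreign borrowers 1326.6, foreign purchases of equities on the domestic stock exchange 1156.0; primary income: dividends received from foreign subsidiaries of resident firms 244.3, interest received on holdings of foreign bonds 721.3, compensation paid to foreign seasonal workers 87.9, dividends paid to foreign shareholders of resident firms 555.2; secondary income: official foreign aid grants received (current) 255.1, pension payments received by residents from foreign governments 143.0, personal remittances received from nationals working abroad 398.5.)

941.0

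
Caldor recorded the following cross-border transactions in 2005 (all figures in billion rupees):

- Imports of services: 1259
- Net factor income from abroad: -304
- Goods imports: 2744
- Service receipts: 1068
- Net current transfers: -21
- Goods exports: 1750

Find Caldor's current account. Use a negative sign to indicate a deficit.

Goods balance = 1750 - 2744 = -994
Services balance = 1068 - 1259 = -191
Trade balance (goods + services) = -994 + (-191) = -1185
Net primary income = -304
Net secondary income = -21
Current account = -1185 + (-304) + (-21) = -1510

-1510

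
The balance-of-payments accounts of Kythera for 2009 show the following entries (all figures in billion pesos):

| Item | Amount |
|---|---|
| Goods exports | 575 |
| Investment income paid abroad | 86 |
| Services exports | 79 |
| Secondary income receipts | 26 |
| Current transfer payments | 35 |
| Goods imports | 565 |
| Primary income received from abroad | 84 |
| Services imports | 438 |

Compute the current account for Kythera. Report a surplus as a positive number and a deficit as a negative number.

-360

Goods balance = 575 - 565 = 10
Services balance = 79 - 438 = -359
Trade balance (goods + services) = 10 + (-359) = -349
Net primary income = 84 - 86 = -2
Net secondary income = 26 - 35 = -9
Current account = -349 + (-2) + (-9) = -360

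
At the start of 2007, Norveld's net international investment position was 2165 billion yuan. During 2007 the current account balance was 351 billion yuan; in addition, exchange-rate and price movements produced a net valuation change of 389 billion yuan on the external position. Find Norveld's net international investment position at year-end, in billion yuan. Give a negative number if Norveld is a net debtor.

Change in NIIP = current account + net valuation change = 351 + 389 = 740
End-of-year NIIP = 2165 + 740 = 2905

2905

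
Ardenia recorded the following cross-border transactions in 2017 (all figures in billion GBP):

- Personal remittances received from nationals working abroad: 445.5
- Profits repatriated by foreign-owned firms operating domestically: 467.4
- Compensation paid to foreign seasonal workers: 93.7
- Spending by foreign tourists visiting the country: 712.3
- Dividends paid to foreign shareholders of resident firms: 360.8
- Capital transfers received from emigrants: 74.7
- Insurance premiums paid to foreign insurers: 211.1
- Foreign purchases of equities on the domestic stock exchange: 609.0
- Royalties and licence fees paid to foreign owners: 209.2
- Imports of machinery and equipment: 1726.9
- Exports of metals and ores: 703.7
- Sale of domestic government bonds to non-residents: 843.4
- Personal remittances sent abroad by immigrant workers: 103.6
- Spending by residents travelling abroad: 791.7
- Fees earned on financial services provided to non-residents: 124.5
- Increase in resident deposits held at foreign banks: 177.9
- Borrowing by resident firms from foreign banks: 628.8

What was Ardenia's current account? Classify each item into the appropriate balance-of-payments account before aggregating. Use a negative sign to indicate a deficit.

Goods: 703.7 - 1726.9 = -1023.2
Services: -791.7 + 124.5 - 209.2 - 211.1 + 712.3 = -375.2
Primary income: -467.4 - 360.8 - 93.7 = -921.9
Secondary income: 445.5 - 103.6 = 341.9
Current account = (-1023.2) + (-375.2) + (-921.9) + 341.9 = -1978.4
(Excluded from the current account — capital account: capital transfers received from emigrants 74.7; financial account: foreign purchases of equities on the domestic stock exchange 609.0, sale of domestic government bonds to non-residents 843.4, increase in resident deposits held at foreign banks 177.9, borrowing by resident firms from foreign banks 628.8.)

-1978.4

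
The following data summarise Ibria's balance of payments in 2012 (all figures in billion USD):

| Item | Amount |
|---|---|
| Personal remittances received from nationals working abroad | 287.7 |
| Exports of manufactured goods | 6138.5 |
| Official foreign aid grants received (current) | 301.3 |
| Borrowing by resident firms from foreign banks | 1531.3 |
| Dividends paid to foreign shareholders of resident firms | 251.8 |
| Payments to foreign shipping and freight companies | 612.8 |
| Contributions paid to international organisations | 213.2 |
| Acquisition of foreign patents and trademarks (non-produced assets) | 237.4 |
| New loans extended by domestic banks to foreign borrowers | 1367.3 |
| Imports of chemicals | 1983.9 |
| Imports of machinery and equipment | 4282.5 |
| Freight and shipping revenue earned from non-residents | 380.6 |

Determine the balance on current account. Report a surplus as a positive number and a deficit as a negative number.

Goods: 6138.5 - 1983.9 - 4282.5 = -127.9
Services: 380.6 - 612.8 = -232.2
Primary income: -251.8
Secondary income: 301.3 - 213.2 + 287.7 = 375.8
Current account = (-127.9) + (-232.2) + (-251.8) + 375.8 = -236.1
(Excluded from the current account — financial account: borrowing by resident firms from foreign banks 1531.3, new loans extended by domestic banks to foreign borrowers 1367.3; capital account: acquisition of foreign patents and trademarks (non-produced assets) 237.4.)

-236.1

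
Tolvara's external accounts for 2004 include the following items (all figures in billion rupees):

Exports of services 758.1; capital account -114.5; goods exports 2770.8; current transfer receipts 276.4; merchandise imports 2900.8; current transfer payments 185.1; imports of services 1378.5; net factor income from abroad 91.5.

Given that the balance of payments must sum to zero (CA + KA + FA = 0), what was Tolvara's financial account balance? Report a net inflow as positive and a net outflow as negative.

682.1

Goods balance = 2770.8 - 2900.8 = -130.0
Services balance = 758.1 - 1378.5 = -620.4
Trade balance (goods + services) = -130.0 + (-620.4) = -750.4
Net primary income = 91.5
Net secondary income = 276.4 - 185.1 = 91.3
Current account = -750.4 + 91.5 + 91.3 = -567.6
Financial account = -(-567.6 + (-114.5)) = 682.1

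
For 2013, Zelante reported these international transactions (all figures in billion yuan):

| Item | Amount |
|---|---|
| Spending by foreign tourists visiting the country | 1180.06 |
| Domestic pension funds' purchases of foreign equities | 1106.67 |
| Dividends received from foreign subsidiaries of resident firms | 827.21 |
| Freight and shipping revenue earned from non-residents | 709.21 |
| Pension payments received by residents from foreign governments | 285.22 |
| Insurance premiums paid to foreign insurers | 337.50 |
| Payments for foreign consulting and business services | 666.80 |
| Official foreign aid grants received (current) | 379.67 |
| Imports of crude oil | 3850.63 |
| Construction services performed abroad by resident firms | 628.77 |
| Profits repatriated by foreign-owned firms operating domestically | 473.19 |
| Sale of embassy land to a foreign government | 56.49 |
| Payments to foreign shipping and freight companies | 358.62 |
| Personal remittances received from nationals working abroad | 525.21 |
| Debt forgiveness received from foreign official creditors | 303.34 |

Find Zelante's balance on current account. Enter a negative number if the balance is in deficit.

-1151.39

Goods: -3850.63
Services: -337.50 + 709.21 + 1180.06 - 666.80 - 358.62 + 628.77 = 1155.12
Primary income: -473.19 + 827.21 = 354.02
Secondary income: 285.22 + 379.67 + 525.21 = 1190.10
Current account = (-3850.63) + 1155.12 + 354.02 + 1190.10 = -1151.39
(Excluded from the current account — financial account: domestic pension funds' purchases of foreign equities 1106.67; capital account: sale of embassy land to a foreign government 56.49, debt forgiveness received from foreign official creditors 303.34.)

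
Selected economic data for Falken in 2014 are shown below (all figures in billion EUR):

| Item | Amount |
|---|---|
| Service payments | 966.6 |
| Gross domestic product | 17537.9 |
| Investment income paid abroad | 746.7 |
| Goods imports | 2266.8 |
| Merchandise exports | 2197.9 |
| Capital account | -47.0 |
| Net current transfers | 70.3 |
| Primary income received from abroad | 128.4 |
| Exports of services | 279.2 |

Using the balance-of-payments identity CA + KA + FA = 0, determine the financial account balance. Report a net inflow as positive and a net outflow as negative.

Goods balance = 2197.9 - 2266.8 = -68.9
Services balance = 279.2 - 966.6 = -687.4
Trade balance (goods + services) = -68.9 + (-687.4) = -756.3
Net primary income = 128.4 - 746.7 = -618.3
Net secondary income = 70.3
Current account = -756.3 + (-618.3) + 70.3 = -1304.3
Financial account = -(-1304.3 + (-47.0)) = 1351.3

1351.3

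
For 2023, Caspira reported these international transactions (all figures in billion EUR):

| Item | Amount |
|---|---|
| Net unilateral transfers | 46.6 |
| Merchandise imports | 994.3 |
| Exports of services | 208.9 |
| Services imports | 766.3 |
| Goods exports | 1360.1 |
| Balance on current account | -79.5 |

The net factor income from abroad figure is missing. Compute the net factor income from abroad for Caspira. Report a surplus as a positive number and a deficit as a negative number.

Current account = goods balance + services balance + net primary income + net secondary income
Sum of the known components = -145.0
Net factor income from abroad = CA - (known components) = -79.5 - (-145.0) = 65.5

65.5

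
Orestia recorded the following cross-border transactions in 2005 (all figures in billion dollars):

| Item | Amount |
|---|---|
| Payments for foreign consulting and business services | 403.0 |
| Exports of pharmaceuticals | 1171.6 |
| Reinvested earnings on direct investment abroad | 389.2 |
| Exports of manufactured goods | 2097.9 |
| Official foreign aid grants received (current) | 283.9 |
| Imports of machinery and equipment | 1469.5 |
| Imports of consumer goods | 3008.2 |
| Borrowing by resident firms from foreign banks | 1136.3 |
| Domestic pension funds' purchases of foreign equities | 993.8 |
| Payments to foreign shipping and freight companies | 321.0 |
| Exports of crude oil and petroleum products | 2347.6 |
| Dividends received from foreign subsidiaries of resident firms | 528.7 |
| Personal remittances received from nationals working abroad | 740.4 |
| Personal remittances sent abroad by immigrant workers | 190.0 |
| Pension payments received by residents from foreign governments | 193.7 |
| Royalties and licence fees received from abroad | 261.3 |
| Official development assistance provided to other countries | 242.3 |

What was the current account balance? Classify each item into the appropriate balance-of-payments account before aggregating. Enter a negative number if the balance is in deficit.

Goods: 2347.6 + 2097.9 - 3008.2 - 1469.5 + 1171.6 = 1139.4
Services: -403.0 + 261.3 - 321.0 = -462.7
Primary income: 389.2 + 528.7 = 917.9
Secondary income: 740.4 + 193.7 - 242.3 - 190.0 + 283.9 = 785.7
Current account = 1139.4 + (-462.7) + 917.9 + 785.7 = 2380.3
(Excluded from the current account — financial account: borrowing by resident firms from foreign banks 1136.3, domestic pension funds' purchases of foreign equities 993.8.)

2380.3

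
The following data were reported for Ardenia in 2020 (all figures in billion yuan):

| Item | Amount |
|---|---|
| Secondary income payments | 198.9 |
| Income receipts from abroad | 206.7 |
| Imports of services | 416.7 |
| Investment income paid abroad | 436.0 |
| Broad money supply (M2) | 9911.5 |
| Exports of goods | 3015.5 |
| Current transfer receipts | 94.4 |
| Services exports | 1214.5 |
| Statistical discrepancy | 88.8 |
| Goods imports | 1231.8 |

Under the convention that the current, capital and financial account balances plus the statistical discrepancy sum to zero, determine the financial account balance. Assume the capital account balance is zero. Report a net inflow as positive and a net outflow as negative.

-2336.5

Goods balance = 3015.5 - 1231.8 = 1783.7
Services balance = 1214.5 - 416.7 = 797.8
Trade balance (goods + services) = 1783.7 + 797.8 = 2581.5
Net primary income = 206.7 - 436.0 = -229.3
Net secondary income = 94.4 - 198.9 = -104.5
Current account = 2581.5 + (-229.3) + (-104.5) = 2247.7
Financial account = -(2247.7 + 88.8) = -2336.5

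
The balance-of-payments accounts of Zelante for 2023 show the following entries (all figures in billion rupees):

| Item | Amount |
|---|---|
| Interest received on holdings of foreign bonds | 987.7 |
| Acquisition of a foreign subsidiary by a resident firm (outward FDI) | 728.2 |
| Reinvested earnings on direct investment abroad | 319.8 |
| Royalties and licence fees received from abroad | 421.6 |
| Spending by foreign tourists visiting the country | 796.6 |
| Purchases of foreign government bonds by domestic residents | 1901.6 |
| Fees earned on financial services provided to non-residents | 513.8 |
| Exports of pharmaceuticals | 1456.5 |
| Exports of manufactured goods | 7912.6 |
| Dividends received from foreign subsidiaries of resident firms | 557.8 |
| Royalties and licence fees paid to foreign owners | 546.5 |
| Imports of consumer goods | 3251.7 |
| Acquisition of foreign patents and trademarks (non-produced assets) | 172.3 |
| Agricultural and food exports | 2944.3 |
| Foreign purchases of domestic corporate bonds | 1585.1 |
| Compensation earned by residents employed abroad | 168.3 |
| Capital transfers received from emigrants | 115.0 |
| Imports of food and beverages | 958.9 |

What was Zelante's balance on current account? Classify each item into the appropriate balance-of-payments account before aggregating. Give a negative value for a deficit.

Goods: 1456.5 - 3251.7 - 958.9 + 7912.6 + 2944.3 = 8102.8
Services: 796.6 + 513.8 - 546.5 + 421.6 = 1185.5
Primary income: 319.8 + 557.8 + 168.3 + 987.7 = 2033.6
Current account = 8102.8 + 1185.5 + 2033.6 = 11321.9
(Excluded from the current account — financial account: acquisition of a foreign subsidiary by a resident firm (outward FDI) 728.2, purchases of foreign government bonds by domestic residents 1901.6, foreign purchases of domestic corporate bonds 1585.1; capital account: acquisition of foreign patents and trademarks (non-produced assets) 172.3, capital transfers received from emigrants 115.0.)

11321.9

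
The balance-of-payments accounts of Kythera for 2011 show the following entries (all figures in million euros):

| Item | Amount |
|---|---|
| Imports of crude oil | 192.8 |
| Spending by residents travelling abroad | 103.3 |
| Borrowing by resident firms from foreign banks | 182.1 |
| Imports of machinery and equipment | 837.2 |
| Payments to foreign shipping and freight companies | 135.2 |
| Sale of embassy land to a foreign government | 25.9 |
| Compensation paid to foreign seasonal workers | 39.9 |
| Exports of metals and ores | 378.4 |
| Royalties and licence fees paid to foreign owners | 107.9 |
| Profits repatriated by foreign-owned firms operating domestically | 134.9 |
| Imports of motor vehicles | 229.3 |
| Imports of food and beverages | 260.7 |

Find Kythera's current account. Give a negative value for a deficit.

-1662.8

Goods: -260.7 - 229.3 - 837.2 - 192.8 + 378.4 = -1141.6
Services: -107.9 - 135.2 - 103.3 = -346.4
Primary income: -134.9 - 39.9 = -174.8
Current account = (-1141.6) + (-346.4) + (-174.8) = -1662.8
(Excluded from the current account — financial account: borrowing by resident firms from foreign banks 182.1; capital account: sale of embassy land to a foreign government 25.9.)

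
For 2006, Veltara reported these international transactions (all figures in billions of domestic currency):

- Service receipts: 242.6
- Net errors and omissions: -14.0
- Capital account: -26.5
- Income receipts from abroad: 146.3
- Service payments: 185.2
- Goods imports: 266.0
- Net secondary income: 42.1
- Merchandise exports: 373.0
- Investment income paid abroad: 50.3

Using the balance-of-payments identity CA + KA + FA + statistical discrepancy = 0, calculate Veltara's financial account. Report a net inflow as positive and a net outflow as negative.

Goods balance = 373.0 - 266.0 = 107.0
Services balance = 242.6 - 185.2 = 57.4
Trade balance (goods + services) = 107.0 + 57.4 = 164.4
Net primary income = 146.3 - 50.3 = 96.0
Net secondary income = 42.1
Current account = 164.4 + 96.0 + 42.1 = 302.5
Financial account = -(302.5 + (-26.5) + (-14.0)) = -262.0

-262.0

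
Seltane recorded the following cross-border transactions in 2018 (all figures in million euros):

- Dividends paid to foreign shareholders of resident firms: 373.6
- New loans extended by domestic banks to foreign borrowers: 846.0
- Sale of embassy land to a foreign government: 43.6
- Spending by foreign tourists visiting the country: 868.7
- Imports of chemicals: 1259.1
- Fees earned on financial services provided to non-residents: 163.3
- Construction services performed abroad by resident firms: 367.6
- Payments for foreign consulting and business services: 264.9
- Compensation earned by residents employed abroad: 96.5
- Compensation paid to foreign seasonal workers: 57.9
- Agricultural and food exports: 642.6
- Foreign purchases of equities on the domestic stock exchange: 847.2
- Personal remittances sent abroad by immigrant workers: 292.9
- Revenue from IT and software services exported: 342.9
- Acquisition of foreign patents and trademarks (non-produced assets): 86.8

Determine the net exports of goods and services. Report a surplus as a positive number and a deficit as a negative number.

Goods: -1259.1 + 642.6 = -616.5
Services: -264.9 + 342.9 + 367.6 + 868.7 + 163.3 = 1477.6
Trade balance = -616.5 + 1477.6 = 861.1
(Excluded from the trade balance — primary income: dividends paid to foreign shareholders of resident firms 373.6, compensation earned by residents employed abroad 96.5, compensation paid to foreign seasonal workers 57.9; financial account: new loans extended by domestic banks to foreign borrowers 846.0, foreign purchases of equities on the domestic stock exchange 847.2; capital account: sale of embassy land to a foreign government 43.6, acquisition of foreign patents and trademarks (non-produced assets) 86.8; secondary income: personal remittances sent abroad by immigrant workers 292.9.)

861.1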